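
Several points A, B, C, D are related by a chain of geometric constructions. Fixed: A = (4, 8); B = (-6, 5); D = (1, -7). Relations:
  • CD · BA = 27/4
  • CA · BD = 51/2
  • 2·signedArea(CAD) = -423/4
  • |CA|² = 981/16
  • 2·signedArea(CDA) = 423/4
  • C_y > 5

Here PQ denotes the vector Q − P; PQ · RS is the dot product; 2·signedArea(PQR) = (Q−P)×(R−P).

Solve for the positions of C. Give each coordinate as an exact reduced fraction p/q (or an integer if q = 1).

1. C_x = -7/2  [2·signedArea(CDA) = 423/4 ∩ CD · BA = 27/4]
2. C_y = 23/4  [2·signedArea(CDA) = 423/4 ∩ CD · BA = 27/4]
   → C = (-7/2, 23/4)

C = (-7/2, 23/4)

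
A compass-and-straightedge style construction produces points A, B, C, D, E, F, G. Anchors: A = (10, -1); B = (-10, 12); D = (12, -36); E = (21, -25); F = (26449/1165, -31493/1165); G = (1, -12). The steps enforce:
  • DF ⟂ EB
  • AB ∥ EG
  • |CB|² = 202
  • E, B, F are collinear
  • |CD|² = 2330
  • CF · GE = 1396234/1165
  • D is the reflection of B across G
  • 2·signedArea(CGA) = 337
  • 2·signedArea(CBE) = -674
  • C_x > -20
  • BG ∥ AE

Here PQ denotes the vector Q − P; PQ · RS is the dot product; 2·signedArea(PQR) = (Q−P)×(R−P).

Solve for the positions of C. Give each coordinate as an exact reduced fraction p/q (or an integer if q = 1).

1. C_x = -19  [2·signedArea(CBE) = -674 ∩ 2·signedArea(CGA) = 337]
2. C_y = 1  [2·signedArea(CBE) = -674 ∩ 2·signedArea(CGA) = 337]
   → C = (-19, 1)

C = (-19, 1)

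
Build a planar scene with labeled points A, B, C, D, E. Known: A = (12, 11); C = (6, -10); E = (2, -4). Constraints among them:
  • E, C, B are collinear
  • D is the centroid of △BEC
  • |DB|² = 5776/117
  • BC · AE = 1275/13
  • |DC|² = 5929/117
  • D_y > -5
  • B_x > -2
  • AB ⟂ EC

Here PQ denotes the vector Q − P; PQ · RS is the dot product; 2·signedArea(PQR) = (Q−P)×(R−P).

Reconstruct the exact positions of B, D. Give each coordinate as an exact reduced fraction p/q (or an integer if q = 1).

1. B_x = -24/13  [E, C, B are collinear ∩ AB ⟂ EC]
2. B_y = 23/13  [E, C, B are collinear ∩ AB ⟂ EC]
   → B = (-24/13, 23/13)
3. D_x = 80/39  [D is the centroid of △BEC]
4. D_y = -53/13  [D is the centroid of △BEC]
   → D = (80/39, -53/13)

B = (-24/13, 23/13)
D = (80/39, -53/13)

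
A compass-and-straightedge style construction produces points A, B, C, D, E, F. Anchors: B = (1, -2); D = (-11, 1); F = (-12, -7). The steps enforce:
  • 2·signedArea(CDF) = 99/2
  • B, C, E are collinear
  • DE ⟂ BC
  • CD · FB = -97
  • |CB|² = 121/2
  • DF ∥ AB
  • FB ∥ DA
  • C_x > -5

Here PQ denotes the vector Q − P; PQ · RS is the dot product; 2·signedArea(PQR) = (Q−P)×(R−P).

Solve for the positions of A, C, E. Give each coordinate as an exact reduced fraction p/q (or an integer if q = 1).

1. A_x = 2  [DF ∥ AB ∩ FB ∥ DA]
2. A_y = 6  [DF ∥ AB ∩ FB ∥ DA]
   → A = (2, 6)
3. C_x = -9/2  [2·signedArea(CDF) = 99/2 ∩ CD · FB = -97]
4. C_y = 7/2  [2·signedArea(CDF) = 99/2 ∩ CD · FB = -97]
   → C = (-9/2, 7/2)
5. E_x = -13/2  [B, C, E are collinear ∩ DE ⟂ BC]
6. E_y = 11/2  [B, C, E are collinear ∩ DE ⟂ BC]
   → E = (-13/2, 11/2)

A = (2, 6)
C = (-9/2, 7/2)
E = (-13/2, 11/2)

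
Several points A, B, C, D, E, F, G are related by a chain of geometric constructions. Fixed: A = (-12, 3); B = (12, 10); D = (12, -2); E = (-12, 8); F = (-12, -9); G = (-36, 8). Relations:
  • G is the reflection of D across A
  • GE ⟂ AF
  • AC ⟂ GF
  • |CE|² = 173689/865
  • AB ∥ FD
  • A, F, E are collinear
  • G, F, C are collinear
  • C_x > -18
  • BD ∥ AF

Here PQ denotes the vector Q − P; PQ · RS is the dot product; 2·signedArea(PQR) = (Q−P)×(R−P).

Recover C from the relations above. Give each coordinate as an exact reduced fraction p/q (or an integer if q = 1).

1. C_x = -15276/865  [G, F, C are collinear ∩ AC ⟂ GF]
2. C_y = -4317/865  [G, F, C are collinear ∩ AC ⟂ GF]
   → C = (-15276/865, -4317/865)

C = (-15276/865, -4317/865)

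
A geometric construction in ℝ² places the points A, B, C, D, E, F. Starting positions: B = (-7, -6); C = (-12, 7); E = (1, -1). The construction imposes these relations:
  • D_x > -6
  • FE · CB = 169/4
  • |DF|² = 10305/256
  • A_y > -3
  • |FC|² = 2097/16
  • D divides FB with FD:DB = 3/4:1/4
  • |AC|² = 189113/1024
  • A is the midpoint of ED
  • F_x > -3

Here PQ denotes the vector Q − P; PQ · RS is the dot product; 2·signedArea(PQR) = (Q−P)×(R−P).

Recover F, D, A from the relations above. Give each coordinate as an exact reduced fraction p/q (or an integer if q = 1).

A = (-77/32, -21/8)
D = (-93/16, -17/4)
F = (-9/4, 1)

1. F_x = -9/4  [line -5·x + 13·y + -97/4 = 0 ∩ |FC|² = 2097/16]
2. F_y = 1  [line -5·x + 13·y + -97/4 = 0 ∩ |FC|² = 2097/16]
   → F = (-9/4, 1)
3. D_x = -93/16  [D divides FB with FD:DB = 3/4:1/4]
4. D_y = -17/4  [D divides FB with FD:DB = 3/4:1/4]
   → D = (-93/16, -17/4)
5. A_x = -77/32  [A is the midpoint of ED]
6. A_y = -21/8  [A is the midpoint of ED]
   → A = (-77/32, -21/8)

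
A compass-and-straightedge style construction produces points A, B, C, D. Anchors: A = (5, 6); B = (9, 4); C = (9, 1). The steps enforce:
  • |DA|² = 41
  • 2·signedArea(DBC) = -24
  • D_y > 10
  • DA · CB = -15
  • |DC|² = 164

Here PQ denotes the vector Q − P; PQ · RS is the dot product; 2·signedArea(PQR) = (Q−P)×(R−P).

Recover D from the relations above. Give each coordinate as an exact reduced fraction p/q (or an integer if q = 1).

D = (1, 11)

1. D_x = 1  [DA · CB = -15 ∩ 2·signedArea(DBC) = -24]
2. D_y = 11  [DA · CB = -15 ∩ 2·signedArea(DBC) = -24]
   → D = (1, 11)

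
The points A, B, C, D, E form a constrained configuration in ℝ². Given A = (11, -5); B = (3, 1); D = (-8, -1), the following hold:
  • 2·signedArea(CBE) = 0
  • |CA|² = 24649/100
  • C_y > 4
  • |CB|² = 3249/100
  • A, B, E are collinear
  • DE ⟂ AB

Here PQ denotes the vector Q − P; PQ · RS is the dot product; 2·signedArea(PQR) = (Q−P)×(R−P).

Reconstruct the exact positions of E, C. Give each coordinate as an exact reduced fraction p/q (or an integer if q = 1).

1. E_x = -77/25  [A, B, E are collinear ∩ DE ⟂ AB]
2. E_y = 139/25  [A, B, E are collinear ∩ DE ⟂ AB]
   → E = (-77/25, 139/25)
3. C_x = -39/25  [line -114/25·x + -152/25·y + 494/25 = 0 ∩ |CA|² = 24649/100]
4. C_y = 221/50  [line -114/25·x + -152/25·y + 494/25 = 0 ∩ |CA|² = 24649/100]
   → C = (-39/25, 221/50)

C = (-39/25, 221/50)
E = (-77/25, 139/25)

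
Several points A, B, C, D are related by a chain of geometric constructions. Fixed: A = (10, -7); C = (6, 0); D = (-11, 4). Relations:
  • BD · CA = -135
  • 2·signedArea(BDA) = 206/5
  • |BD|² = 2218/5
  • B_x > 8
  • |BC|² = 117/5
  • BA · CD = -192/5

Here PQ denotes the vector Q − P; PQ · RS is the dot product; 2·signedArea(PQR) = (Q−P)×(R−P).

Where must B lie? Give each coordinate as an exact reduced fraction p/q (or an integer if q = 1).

1. B_x = 42/5  [2·signedArea(BDA) = 206/5 ∩ BA · CD = -192/5]
2. B_y = -21/5  [2·signedArea(BDA) = 206/5 ∩ BA · CD = -192/5]
   → B = (42/5, -21/5)

B = (42/5, -21/5)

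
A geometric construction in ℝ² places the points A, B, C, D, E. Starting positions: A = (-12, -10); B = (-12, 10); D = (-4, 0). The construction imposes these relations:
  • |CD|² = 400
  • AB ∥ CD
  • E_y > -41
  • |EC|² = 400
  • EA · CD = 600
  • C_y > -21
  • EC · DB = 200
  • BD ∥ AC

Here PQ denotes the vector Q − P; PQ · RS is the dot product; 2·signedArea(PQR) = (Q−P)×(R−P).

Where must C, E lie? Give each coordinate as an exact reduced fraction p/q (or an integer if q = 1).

C = (-4, -20)
E = (-4, -40)

1. C_x = -4  [AB ∥ CD ∩ BD ∥ AC]
2. C_y = -20  [AB ∥ CD ∩ BD ∥ AC]
   → C = (-4, -20)
3. E_x = -4  [EC · DB = 200 ∩ EA · CD = 600]
4. E_y = -40  [EC · DB = 200 ∩ EA · CD = 600]
   → E = (-4, -40)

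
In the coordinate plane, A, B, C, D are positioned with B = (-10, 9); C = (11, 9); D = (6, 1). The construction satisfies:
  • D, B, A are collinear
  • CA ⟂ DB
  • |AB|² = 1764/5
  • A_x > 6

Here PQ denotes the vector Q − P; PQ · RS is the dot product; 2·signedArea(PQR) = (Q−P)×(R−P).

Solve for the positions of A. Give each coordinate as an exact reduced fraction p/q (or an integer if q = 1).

1. A_x = 34/5  [D, B, A are collinear ∩ CA ⟂ DB]
2. A_y = 3/5  [D, B, A are collinear ∩ CA ⟂ DB]
   → A = (34/5, 3/5)

A = (34/5, 3/5)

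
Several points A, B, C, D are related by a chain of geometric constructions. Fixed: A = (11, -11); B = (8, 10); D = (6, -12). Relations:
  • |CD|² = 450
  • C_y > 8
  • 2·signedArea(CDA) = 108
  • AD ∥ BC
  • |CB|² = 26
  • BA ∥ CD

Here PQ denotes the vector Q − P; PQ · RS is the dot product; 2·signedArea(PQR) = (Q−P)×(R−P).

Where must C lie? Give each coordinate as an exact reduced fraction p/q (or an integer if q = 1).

1. C_x = 3  [BA ∥ CD ∩ AD ∥ BC]
2. C_y = 9  [BA ∥ CD ∩ AD ∥ BC]
   → C = (3, 9)

C = (3, 9)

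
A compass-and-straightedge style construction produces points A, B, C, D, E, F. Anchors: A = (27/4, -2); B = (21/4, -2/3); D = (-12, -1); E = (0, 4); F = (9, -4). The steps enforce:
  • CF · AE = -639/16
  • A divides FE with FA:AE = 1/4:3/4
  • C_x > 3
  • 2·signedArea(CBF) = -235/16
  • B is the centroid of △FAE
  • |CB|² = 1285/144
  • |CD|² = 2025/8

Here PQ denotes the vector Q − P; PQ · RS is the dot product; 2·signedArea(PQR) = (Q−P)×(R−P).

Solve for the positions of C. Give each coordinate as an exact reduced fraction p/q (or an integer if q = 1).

C = (15/4, -13/4)

1. C_x = 15/4  [2·signedArea(CBF) = -235/16 ∩ CF · AE = -639/16]
2. C_y = -13/4  [2·signedArea(CBF) = -235/16 ∩ CF · AE = -639/16]
   → C = (15/4, -13/4)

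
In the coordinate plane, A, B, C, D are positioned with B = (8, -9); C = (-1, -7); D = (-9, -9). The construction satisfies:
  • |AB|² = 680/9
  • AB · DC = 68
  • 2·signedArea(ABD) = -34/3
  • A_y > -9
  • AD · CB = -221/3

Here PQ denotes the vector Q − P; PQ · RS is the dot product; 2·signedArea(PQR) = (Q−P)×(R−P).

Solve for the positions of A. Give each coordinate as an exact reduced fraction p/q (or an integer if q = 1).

A = (-2/3, -25/3)

1. A_x = -2/3  [AB · DC = 68 ∩ AD · CB = -221/3]
2. A_y = -25/3  [AB · DC = 68 ∩ AD · CB = -221/3]
   → A = (-2/3, -25/3)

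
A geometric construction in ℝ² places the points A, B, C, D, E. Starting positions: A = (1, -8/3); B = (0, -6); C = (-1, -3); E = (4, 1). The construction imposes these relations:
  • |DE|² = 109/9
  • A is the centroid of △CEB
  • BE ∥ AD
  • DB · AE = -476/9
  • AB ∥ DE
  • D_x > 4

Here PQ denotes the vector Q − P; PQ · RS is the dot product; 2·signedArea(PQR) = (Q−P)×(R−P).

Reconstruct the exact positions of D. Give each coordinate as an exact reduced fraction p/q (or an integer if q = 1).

1. D_x = 5  [AB ∥ DE ∩ BE ∥ AD]
2. D_y = 13/3  [AB ∥ DE ∩ BE ∥ AD]
   → D = (5, 13/3)

D = (5, 13/3)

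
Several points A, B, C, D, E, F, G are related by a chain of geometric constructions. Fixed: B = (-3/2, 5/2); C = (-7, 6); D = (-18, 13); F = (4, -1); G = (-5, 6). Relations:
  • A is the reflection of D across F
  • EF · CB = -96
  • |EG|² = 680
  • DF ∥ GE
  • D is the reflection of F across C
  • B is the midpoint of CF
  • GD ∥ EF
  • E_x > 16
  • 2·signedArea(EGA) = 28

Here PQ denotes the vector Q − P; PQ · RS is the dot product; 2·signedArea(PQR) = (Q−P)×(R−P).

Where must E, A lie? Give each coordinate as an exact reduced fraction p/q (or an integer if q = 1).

1. E_x = 17  [GD ∥ EF ∩ DF ∥ GE]
2. E_y = -8  [GD ∥ EF ∩ DF ∥ GE]
   → E = (17, -8)
3. A_x = 26  [A is the reflection of D across F]
4. A_y = -15  [A is the reflection of D across F]
   → A = (26, -15)

A = (26, -15)
E = (17, -8)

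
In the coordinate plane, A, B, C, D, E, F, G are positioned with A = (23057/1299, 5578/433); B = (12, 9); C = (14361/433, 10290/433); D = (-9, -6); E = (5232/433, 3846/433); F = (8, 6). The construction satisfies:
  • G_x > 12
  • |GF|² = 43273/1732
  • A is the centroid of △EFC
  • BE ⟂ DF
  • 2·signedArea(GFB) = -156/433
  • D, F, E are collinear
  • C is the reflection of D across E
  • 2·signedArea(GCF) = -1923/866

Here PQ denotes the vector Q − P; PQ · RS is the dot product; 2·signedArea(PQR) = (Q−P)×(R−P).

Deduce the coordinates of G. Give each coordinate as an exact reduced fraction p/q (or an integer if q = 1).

G = (5214/433, 7743/866)

1. G_x = 5214/433  [2·signedArea(GFB) = -156/433 ∩ 2·signedArea(GCF) = -1923/866]
2. G_y = 7743/866  [2·signedArea(GFB) = -156/433 ∩ 2·signedArea(GCF) = -1923/866]
   → G = (5214/433, 7743/866)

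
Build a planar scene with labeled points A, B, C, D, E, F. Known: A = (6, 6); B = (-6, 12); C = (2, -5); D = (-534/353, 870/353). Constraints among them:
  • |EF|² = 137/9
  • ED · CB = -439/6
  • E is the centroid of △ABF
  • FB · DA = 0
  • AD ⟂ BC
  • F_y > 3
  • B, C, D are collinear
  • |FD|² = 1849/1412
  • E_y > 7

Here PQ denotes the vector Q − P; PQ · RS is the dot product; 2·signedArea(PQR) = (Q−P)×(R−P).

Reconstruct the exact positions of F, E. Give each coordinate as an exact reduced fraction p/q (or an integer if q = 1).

E = (-2/3, 43/6)
F = (-2, 7/2)

1. F_x = -2  [line -2652/353·x + -1248/353·y + -936/353 = 0 ∩ |FD|² = 1849/1412]
2. F_y = 7/2  [line -2652/353·x + -1248/353·y + -936/353 = 0 ∩ |FD|² = 1849/1412]
   → F = (-2, 7/2)
3. E_x = -2/3  [E is the centroid of △ABF]
4. E_y = 43/6  [E is the centroid of △ABF]
   → E = (-2/3, 43/6)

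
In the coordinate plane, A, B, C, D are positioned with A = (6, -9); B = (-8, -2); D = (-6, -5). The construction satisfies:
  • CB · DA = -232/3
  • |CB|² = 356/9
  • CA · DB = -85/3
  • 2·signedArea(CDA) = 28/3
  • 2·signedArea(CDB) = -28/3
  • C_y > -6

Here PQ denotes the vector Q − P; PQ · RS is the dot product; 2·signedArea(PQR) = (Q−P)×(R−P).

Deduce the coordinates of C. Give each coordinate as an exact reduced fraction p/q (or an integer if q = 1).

1. C_x = -8/3  [CB · DA = -232/3 ∩ 2·signedArea(CDA) = 28/3]
2. C_y = -16/3  [CB · DA = -232/3 ∩ 2·signedArea(CDA) = 28/3]
   → C = (-8/3, -16/3)

C = (-8/3, -16/3)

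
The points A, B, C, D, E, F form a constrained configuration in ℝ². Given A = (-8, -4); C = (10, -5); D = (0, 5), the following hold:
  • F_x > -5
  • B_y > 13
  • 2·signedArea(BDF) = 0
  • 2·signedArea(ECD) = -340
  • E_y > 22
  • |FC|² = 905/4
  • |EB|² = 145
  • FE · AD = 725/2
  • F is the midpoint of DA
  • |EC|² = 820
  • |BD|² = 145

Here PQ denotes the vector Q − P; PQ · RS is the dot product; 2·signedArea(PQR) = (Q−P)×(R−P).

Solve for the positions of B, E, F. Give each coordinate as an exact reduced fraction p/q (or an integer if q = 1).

B = (8, 14)
E = (16, 23)
F = (-4, 1/2)

1. E_x = 16  [line -10·x + -10·y + 390 = 0 ∩ |EC|² = 820]
2. E_y = 23  [line -10·x + -10·y + 390 = 0 ∩ |EC|² = 820]
   → E = (16, 23)
3. F_x = -4  [F is the midpoint of DA]
4. F_y = 1/2  [F is the midpoint of DA]
   → F = (-4, 1/2)
5. B_x = 8  [line 9/2·x + -4·y + 20 = 0 ∩ |BD|² = 145]
6. B_y = 14  [line 9/2·x + -4·y + 20 = 0 ∩ |BD|² = 145]
   → B = (8, 14)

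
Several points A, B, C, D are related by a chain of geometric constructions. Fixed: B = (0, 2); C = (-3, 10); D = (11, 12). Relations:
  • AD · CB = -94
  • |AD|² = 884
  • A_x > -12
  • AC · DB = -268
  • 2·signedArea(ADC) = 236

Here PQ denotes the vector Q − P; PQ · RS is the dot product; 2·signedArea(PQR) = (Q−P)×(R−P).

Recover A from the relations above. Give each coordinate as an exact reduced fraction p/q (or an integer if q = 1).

A = (-11, -8)

1. A_x = -11  [AD · CB = -94 ∩ 2·signedArea(ADC) = 236]
2. A_y = -8  [AD · CB = -94 ∩ 2·signedArea(ADC) = 236]
   → A = (-11, -8)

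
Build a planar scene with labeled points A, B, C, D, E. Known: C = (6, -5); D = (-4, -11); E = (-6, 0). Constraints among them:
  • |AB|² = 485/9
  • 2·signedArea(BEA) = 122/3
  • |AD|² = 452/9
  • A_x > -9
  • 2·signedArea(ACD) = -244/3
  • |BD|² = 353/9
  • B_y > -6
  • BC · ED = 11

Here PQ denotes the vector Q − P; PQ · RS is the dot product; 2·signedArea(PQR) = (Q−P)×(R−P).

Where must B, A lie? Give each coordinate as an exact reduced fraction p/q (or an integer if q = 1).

1. B_x = -4/3  [line -2·x + 11·y + 56 = 0 ∩ |BD|² = 353/9]
2. B_y = -16/3  [line -2·x + 11·y + 56 = 0 ∩ |BD|² = 353/9]
   → B = (-4/3, -16/3)
3. A_x = -26/3  [2·signedArea(BEA) = 122/3 ∩ 2·signedArea(ACD) = -244/3]
4. A_y = -17/3  [2·signedArea(BEA) = 122/3 ∩ 2·signedArea(ACD) = -244/3]
   → A = (-26/3, -17/3)

A = (-26/3, -17/3)
B = (-4/3, -16/3)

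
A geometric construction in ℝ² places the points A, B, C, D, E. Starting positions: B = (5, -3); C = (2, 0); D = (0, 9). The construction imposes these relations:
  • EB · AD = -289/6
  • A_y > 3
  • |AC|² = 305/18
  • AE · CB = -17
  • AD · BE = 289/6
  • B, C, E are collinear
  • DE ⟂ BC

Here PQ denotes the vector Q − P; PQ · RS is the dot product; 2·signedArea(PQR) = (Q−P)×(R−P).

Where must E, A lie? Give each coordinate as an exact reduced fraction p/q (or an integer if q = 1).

A = (1/2, 23/6)
E = (-7/2, 11/2)

1. E_x = -7/2  [B, C, E are collinear ∩ DE ⟂ BC]
2. E_y = 11/2  [B, C, E are collinear ∩ DE ⟂ BC]
   → E = (-7/2, 11/2)
3. A_x = 1/2  [line -3·x + 3·y + -10 = 0 ∩ |AC|² = 305/18]
4. A_y = 23/6  [line -3·x + 3·y + -10 = 0 ∩ |AC|² = 305/18]
   → A = (1/2, 23/6)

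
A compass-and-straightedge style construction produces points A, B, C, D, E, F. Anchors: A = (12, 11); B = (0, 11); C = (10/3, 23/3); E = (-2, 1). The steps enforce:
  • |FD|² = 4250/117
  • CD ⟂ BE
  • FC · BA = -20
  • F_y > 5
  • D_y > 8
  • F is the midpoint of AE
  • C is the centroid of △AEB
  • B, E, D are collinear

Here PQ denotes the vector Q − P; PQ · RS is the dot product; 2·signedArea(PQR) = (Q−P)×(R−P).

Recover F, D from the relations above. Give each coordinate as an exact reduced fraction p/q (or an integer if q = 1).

1. F_x = 5  [F is the midpoint of AE]
2. F_y = 6  [F is the midpoint of AE]
   → F = (5, 6)
3. D_x = -20/39  [B, E, D are collinear ∩ CD ⟂ BE]
4. D_y = 329/39  [B, E, D are collinear ∩ CD ⟂ BE]
   → D = (-20/39, 329/39)

D = (-20/39, 329/39)
F = (5, 6)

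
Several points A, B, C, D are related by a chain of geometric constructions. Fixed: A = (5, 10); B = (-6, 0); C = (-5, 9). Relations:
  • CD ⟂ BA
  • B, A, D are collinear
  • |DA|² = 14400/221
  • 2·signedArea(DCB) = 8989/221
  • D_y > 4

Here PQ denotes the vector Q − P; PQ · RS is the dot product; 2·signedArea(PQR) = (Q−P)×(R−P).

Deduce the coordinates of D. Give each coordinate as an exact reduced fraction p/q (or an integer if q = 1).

1. D_x = -215/221  [B, A, D are collinear ∩ CD ⟂ BA]
2. D_y = 1010/221  [B, A, D are collinear ∩ CD ⟂ BA]
   → D = (-215/221, 1010/221)

D = (-215/221, 1010/221)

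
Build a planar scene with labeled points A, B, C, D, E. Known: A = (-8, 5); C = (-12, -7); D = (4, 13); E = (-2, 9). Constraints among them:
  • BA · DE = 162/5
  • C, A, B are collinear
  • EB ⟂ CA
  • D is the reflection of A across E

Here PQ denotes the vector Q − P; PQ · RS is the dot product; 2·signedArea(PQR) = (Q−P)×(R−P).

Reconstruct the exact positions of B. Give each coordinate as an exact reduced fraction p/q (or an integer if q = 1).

B = (-31/5, 52/5)

1. B_x = -31/5  [C, A, B are collinear ∩ EB ⟂ CA]
2. B_y = 52/5  [C, A, B are collinear ∩ EB ⟂ CA]
   → B = (-31/5, 52/5)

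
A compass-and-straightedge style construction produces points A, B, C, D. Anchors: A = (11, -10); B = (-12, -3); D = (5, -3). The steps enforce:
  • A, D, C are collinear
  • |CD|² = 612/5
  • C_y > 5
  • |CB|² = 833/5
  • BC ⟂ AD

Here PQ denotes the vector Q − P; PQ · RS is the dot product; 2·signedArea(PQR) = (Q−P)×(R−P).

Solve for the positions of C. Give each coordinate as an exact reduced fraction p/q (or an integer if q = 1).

1. C_x = -11/5  [A, D, C are collinear ∩ BC ⟂ AD]
2. C_y = 27/5  [A, D, C are collinear ∩ BC ⟂ AD]
   → C = (-11/5, 27/5)

C = (-11/5, 27/5)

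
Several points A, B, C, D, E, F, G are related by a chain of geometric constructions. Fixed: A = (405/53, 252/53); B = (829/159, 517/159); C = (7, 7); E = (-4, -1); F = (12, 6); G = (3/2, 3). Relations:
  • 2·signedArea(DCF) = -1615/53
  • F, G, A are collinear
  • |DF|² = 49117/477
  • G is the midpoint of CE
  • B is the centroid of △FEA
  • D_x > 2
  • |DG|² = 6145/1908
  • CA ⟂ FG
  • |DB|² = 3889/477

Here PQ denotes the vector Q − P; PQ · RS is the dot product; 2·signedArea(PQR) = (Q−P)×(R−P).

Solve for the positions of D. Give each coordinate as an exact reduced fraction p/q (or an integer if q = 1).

1. D_x = 443/159  [line 1·x + 5·y + -611/53 = 0 ∩ |DG|² = 6145/1908]
2. D_y = 278/159  [line 1·x + 5·y + -611/53 = 0 ∩ |DG|² = 6145/1908]
   → D = (443/159, 278/159)

D = (443/159, 278/159)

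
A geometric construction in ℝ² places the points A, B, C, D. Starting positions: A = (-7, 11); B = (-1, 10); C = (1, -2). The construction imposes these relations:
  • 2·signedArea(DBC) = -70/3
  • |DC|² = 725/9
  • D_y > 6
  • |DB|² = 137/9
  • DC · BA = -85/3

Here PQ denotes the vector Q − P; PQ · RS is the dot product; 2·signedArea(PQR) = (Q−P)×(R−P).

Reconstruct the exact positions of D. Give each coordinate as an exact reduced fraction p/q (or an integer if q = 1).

1. D_x = -7/3  [2·signedArea(DBC) = -70/3 ∩ DC · BA = -85/3]
2. D_y = 19/3  [2·signedArea(DBC) = -70/3 ∩ DC · BA = -85/3]
   → D = (-7/3, 19/3)

D = (-7/3, 19/3)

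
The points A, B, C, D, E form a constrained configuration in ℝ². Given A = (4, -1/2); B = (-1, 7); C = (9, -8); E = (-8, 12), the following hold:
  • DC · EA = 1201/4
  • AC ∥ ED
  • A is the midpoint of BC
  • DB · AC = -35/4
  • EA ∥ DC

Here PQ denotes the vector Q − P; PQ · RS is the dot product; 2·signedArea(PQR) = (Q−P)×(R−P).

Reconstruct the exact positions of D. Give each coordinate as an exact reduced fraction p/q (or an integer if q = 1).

1. D_x = -3  [EA ∥ DC ∩ AC ∥ ED]
2. D_y = 9/2  [EA ∥ DC ∩ AC ∥ ED]
   → D = (-3, 9/2)

D = (-3, 9/2)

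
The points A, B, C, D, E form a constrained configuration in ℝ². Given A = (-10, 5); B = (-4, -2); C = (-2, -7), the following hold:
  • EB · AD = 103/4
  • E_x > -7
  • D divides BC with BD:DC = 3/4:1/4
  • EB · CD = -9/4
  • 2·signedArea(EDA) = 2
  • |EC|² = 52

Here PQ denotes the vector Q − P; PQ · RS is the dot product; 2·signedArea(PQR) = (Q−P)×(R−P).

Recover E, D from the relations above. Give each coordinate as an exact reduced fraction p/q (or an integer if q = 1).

D = (-5/2, -23/4)
E = (-6, -1)

1. D_x = -5/2  [D divides BC with BD:DC = 3/4:1/4]
2. D_y = -23/4  [D divides BC with BD:DC = 3/4:1/4]
   → D = (-5/2, -23/4)
3. E_x = -6  [EB · CD = -9/4 ∩ 2·signedArea(EDA) = 2]
4. E_y = -1  [EB · CD = -9/4 ∩ 2·signedArea(EDA) = 2]
   → E = (-6, -1)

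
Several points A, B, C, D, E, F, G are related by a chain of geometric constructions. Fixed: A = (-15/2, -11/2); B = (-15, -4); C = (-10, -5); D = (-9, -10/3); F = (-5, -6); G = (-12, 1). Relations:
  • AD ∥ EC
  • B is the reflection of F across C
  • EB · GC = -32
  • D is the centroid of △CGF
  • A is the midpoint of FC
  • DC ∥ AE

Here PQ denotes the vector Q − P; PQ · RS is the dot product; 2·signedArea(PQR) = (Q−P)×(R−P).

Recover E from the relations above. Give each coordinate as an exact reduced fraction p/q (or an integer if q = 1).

1. E_x = -17/2  [AD ∥ EC ∩ DC ∥ AE]
2. E_y = -43/6  [AD ∥ EC ∩ DC ∥ AE]
   → E = (-17/2, -43/6)

E = (-17/2, -43/6)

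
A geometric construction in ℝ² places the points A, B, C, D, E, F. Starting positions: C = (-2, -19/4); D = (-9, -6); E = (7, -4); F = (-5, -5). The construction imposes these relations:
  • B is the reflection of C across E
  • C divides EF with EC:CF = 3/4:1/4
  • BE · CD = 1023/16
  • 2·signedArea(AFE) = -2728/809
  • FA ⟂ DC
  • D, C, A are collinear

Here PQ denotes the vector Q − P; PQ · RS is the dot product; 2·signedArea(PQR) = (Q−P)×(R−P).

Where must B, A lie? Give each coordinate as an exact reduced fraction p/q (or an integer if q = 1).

A = (-4005/809, -4269/809)
B = (16, -13/4)

1. B_x = 16  [B is the reflection of C across E]
2. B_y = -13/4  [B is the reflection of C across E]
   → B = (16, -13/4)
3. A_x = -4005/809  [D, C, A are collinear ∩ FA ⟂ DC]
4. A_y = -4269/809  [D, C, A are collinear ∩ FA ⟂ DC]
   → A = (-4005/809, -4269/809)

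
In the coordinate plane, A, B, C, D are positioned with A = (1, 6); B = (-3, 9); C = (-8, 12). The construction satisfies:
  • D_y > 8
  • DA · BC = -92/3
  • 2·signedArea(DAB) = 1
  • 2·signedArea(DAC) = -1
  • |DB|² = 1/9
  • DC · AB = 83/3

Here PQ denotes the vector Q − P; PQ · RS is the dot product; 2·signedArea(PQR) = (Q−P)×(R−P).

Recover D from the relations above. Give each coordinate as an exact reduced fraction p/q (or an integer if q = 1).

D = (-10/3, 9)

1. D_x = -10/3  [2·signedArea(DAC) = -1 ∩ DA · BC = -92/3]
2. D_y = 9  [2·signedArea(DAC) = -1 ∩ DA · BC = -92/3]
   → D = (-10/3, 9)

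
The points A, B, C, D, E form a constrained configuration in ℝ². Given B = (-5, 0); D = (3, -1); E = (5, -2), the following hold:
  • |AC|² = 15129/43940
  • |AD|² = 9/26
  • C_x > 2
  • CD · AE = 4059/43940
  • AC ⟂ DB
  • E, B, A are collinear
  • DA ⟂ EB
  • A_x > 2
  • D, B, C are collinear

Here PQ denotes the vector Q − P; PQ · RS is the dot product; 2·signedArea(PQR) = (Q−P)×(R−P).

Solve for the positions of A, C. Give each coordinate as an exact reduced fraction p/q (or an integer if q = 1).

1. A_x = 75/26  [E, B, A are collinear ∩ DA ⟂ EB]
2. A_y = -41/26  [E, B, A are collinear ∩ DA ⟂ EB]
   → A = (75/26, -41/26)
3. C_x = 2499/845  [D, B, C are collinear ∩ AC ⟂ DB]
4. C_y = -1681/1690  [D, B, C are collinear ∩ AC ⟂ DB]
   → C = (2499/845, -1681/1690)

A = (75/26, -41/26)
C = (2499/845, -1681/1690)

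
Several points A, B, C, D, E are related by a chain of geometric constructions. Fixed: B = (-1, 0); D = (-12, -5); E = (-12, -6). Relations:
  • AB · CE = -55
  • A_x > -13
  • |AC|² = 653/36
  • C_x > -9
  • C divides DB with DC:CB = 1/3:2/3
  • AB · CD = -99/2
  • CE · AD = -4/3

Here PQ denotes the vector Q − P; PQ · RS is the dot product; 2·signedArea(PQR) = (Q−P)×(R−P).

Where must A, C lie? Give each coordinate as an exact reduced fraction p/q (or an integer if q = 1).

A = (-12, -11/2)
C = (-25/3, -10/3)

1. C_x = -25/3  [C divides DB with DC:CB = 1/3:2/3]
2. C_y = -10/3  [C divides DB with DC:CB = 1/3:2/3]
   → C = (-25/3, -10/3)
3. A_x = -12  [AB · CE = -55 ∩ AB · CD = -99/2]
4. A_y = -11/2  [AB · CE = -55 ∩ AB · CD = -99/2]
   → A = (-12, -11/2)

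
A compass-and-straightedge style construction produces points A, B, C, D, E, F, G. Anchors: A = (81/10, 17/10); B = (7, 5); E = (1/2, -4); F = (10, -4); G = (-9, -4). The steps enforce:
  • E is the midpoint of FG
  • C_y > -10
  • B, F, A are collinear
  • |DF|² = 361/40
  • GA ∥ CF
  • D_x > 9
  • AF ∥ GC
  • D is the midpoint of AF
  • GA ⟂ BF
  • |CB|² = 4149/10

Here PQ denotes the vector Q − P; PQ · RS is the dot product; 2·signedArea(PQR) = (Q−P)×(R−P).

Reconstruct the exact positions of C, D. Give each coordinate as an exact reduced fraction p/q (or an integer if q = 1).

C = (-71/10, -97/10)
D = (181/20, -23/20)

1. C_x = -71/10  [GA ∥ CF ∩ AF ∥ GC]
2. C_y = -97/10  [GA ∥ CF ∩ AF ∥ GC]
   → C = (-71/10, -97/10)
3. D_x = 181/20  [D is the midpoint of AF]
4. D_y = -23/20  [D is the midpoint of AF]
   → D = (181/20, -23/20)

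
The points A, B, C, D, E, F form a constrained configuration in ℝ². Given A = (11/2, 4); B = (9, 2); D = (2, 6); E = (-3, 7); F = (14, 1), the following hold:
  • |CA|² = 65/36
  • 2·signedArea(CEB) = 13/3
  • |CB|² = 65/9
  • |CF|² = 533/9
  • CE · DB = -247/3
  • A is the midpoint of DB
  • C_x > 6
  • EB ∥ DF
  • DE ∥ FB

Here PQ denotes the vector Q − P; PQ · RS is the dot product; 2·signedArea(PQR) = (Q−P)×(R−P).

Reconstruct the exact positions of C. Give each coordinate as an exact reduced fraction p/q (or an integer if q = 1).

C = (20/3, 10/3)

1. C_x = 20/3  [2·signedArea(CEB) = 13/3 ∩ CE · DB = -247/3]
2. C_y = 10/3  [2·signedArea(CEB) = 13/3 ∩ CE · DB = -247/3]
   → C = (20/3, 10/3)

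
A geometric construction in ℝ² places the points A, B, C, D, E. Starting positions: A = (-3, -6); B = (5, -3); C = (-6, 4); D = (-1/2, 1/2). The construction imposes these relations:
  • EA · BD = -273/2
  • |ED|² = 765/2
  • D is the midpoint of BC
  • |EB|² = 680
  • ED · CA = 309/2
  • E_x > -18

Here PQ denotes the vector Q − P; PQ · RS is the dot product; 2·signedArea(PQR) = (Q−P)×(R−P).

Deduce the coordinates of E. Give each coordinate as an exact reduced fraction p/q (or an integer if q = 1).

E = (-17, 11)

1. E_x = -17  [ED · CA = 309/2 ∩ EA · BD = -273/2]
2. E_y = 11  [ED · CA = 309/2 ∩ EA · BD = -273/2]
   → E = (-17, 11)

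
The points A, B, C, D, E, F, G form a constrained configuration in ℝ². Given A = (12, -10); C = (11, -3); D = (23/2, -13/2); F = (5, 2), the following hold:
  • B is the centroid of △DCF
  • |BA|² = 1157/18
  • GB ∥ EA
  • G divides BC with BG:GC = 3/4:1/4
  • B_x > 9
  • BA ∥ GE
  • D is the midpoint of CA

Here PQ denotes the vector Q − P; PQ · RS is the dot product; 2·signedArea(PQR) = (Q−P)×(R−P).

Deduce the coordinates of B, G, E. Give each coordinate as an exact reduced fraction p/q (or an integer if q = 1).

1. B_x = 55/6  [B is the centroid of △DCF]
2. B_y = -5/2  [B is the centroid of △DCF]
   → B = (55/6, -5/2)
3. G_x = 253/24  [G divides BC with BG:GC = 3/4:1/4]
4. G_y = -23/8  [G divides BC with BG:GC = 3/4:1/4]
   → G = (253/24, -23/8)
5. E_x = 107/8  [GB ∥ EA ∩ BA ∥ GE]
6. E_y = -83/8  [GB ∥ EA ∩ BA ∥ GE]
   → E = (107/8, -83/8)

B = (55/6, -5/2)
E = (107/8, -83/8)
G = (253/24, -23/8)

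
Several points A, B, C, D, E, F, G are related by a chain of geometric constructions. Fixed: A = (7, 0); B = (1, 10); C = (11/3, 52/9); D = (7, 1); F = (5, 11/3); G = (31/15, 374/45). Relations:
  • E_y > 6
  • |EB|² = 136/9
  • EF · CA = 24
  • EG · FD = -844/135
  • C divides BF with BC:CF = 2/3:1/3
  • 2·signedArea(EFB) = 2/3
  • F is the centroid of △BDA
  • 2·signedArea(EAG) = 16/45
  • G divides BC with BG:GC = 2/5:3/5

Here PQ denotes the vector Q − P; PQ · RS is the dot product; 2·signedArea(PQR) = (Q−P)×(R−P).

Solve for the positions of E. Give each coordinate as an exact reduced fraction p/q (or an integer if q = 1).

1. E_x = 3  [2·signedArea(EAG) = 16/45 ∩ 2·signedArea(EFB) = 2/3]
2. E_y = 20/3  [2·signedArea(EAG) = 16/45 ∩ 2·signedArea(EFB) = 2/3]
   → E = (3, 20/3)

E = (3, 20/3)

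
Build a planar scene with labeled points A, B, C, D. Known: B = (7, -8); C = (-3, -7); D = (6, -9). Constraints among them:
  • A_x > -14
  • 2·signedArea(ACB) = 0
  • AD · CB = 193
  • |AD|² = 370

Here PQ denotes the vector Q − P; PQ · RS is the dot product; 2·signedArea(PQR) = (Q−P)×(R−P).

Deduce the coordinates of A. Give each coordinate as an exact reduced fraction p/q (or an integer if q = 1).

A = (-13, -6)

1. A_x = -13  [2·signedArea(ACB) = 0 ∩ AD · CB = 193]
2. A_y = -6  [2·signedArea(ACB) = 0 ∩ AD · CB = 193]
   → A = (-13, -6)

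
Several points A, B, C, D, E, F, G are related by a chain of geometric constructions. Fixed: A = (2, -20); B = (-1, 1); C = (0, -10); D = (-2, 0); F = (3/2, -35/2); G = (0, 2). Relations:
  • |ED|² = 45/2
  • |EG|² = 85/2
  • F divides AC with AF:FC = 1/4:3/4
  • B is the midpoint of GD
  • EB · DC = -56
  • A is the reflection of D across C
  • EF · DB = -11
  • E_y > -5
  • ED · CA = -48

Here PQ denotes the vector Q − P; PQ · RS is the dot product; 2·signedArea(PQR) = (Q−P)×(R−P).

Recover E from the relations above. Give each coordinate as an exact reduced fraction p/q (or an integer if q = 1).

1. E_x = -1/2  [EB · DC = -56 ∩ EF · DB = -11]
2. E_y = -9/2  [EB · DC = -56 ∩ EF · DB = -11]
   → E = (-1/2, -9/2)

E = (-1/2, -9/2)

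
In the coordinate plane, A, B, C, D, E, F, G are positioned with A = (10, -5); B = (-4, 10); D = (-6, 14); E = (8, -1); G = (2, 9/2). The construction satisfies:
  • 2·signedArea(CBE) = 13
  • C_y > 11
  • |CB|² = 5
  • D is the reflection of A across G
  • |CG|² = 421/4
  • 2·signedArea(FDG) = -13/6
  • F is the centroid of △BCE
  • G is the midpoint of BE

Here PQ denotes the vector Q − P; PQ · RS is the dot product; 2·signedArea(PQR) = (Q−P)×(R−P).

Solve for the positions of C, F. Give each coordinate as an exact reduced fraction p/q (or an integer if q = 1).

1. C_x = -5  [line 11·x + 12·y + -89 = 0 ∩ |CG|² = 421/4]
2. C_y = 12  [line 11·x + 12·y + -89 = 0 ∩ |CG|² = 421/4]
   → C = (-5, 12)
3. F_x = -1/3  [F is the centroid of △BCE]
4. F_y = 7  [F is the centroid of △BCE]
   → F = (-1/3, 7)

C = (-5, 12)
F = (-1/3, 7)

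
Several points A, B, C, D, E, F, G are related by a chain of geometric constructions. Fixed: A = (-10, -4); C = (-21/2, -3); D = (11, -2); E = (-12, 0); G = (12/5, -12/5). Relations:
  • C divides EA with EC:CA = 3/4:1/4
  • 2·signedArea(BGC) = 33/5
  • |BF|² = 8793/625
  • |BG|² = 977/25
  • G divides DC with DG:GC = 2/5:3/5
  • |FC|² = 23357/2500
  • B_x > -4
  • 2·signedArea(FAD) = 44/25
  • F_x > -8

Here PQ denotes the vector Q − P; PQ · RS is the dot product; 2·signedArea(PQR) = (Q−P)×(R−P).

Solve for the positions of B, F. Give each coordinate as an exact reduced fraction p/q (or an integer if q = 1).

1. F_x = -188/25  [line -2·x + 21·y + 1556/25 = 0 ∩ |FC|² = 23357/2500]
2. F_y = -92/25  [line -2·x + 21·y + 1556/25 = 0 ∩ |FC|² = 23357/2500]
   → F = (-188/25, -92/25)
3. B_x = -19/5  [line 3/5·x + -129/10·y + -39 = 0 ∩ |BF|² = 8793/625]
4. B_y = -16/5  [line 3/5·x + -129/10·y + -39 = 0 ∩ |BF|² = 8793/625]
   → B = (-19/5, -16/5)

B = (-19/5, -16/5)
F = (-188/25, -92/25)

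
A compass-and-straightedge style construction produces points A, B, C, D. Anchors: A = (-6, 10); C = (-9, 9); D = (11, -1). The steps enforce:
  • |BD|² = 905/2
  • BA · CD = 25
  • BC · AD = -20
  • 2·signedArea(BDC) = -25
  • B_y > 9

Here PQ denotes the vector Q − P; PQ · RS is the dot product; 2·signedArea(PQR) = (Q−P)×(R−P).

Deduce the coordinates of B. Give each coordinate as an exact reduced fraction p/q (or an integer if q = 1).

1. B_x = -15/2  [BC · AD = -20 ∩ 2·signedArea(BDC) = -25]
2. B_y = 19/2  [BC · AD = -20 ∩ 2·signedArea(BDC) = -25]
   → B = (-15/2, 19/2)

B = (-15/2, 19/2)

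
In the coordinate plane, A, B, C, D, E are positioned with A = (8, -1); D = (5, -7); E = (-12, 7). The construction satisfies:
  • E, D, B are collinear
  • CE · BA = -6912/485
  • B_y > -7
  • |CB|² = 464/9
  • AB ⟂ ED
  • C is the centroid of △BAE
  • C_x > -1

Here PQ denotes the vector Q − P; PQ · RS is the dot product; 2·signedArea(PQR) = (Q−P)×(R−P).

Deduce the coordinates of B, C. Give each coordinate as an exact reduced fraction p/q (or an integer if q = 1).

1. B_x = 1864/485  [E, D, B are collinear ∩ AB ⟂ ED]
2. B_y = -2933/485  [E, D, B are collinear ∩ AB ⟂ ED]
   → B = (1864/485, -2933/485)
3. C_x = -76/1455  [C is the centroid of △BAE]
4. C_y = -23/1455  [C is the centroid of △BAE]
   → C = (-76/1455, -23/1455)

B = (1864/485, -2933/485)
C = (-76/1455, -23/1455)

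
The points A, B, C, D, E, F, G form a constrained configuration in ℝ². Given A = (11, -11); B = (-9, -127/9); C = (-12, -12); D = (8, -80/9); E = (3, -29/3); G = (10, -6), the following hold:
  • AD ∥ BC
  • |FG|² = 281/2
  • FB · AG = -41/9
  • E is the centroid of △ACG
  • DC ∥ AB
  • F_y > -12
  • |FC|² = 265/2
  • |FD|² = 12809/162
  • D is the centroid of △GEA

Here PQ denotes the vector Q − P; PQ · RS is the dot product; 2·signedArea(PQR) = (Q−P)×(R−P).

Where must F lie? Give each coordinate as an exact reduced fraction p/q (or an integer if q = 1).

1. F_x = -1/2  [line 1·x + -5·y + -57 = 0 ∩ |FC|² = 265/2]
2. F_y = -23/2  [line 1·x + -5·y + -57 = 0 ∩ |FC|² = 265/2]
   → F = (-1/2, -23/2)

F = (-1/2, -23/2)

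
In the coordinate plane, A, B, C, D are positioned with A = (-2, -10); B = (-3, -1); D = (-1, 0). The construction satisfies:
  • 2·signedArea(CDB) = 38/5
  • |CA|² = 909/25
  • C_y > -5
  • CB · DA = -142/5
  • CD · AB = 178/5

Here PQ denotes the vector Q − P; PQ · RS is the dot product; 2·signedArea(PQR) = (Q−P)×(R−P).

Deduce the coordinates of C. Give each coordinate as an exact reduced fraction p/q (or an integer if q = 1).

C = (-7/5, -4)

1. C_x = -7/5  [2·signedArea(CDB) = 38/5 ∩ CD · AB = 178/5]
2. C_y = -4  [2·signedArea(CDB) = 38/5 ∩ CD · AB = 178/5]
   → C = (-7/5, -4)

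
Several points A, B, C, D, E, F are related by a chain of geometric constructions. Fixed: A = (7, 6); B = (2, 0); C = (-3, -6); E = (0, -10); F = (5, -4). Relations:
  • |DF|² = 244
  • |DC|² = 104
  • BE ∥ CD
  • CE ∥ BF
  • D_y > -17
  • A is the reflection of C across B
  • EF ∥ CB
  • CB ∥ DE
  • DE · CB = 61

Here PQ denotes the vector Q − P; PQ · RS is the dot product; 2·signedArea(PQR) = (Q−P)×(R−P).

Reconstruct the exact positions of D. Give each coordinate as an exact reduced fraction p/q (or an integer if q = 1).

1. D_x = -5  [CB ∥ DE ∩ BE ∥ CD]
2. D_y = -16  [CB ∥ DE ∩ BE ∥ CD]
   → D = (-5, -16)

D = (-5, -16)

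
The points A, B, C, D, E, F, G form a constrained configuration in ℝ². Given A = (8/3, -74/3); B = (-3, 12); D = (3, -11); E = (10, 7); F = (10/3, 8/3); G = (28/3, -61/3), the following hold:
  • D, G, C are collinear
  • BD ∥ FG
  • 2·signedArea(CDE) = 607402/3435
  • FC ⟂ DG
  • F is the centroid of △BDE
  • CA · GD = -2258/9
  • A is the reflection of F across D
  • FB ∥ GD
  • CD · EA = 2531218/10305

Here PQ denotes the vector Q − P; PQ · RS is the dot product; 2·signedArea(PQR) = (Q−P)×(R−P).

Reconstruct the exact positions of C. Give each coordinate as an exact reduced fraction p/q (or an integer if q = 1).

C = (-11146/3435, -6173/3435)

1. C_x = -11146/3435  [D, G, C are collinear ∩ FC ⟂ DG]
2. C_y = -6173/3435  [D, G, C are collinear ∩ FC ⟂ DG]
   → C = (-11146/3435, -6173/3435)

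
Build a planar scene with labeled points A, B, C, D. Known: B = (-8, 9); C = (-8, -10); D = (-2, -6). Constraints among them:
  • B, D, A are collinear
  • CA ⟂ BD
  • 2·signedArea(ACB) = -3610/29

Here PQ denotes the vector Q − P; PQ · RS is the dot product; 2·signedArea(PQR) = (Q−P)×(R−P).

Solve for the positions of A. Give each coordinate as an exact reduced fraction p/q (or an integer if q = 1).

1. A_x = -42/29  [B, D, A are collinear ∩ CA ⟂ BD]
2. A_y = -214/29  [B, D, A are collinear ∩ CA ⟂ BD]
   → A = (-42/29, -214/29)

A = (-42/29, -214/29)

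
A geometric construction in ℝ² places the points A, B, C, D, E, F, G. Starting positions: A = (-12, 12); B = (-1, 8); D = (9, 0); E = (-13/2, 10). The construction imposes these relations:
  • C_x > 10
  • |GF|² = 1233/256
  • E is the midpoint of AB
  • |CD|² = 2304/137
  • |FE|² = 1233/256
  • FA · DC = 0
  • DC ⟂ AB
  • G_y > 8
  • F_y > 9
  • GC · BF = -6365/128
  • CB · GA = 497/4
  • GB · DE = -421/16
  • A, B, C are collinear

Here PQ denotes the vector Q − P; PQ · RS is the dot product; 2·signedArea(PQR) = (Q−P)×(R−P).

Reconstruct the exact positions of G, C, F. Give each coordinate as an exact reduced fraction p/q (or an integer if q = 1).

C = (1425/137, 528/137)
F = (-71/16, 37/4)
G = (-19/8, 17/2)

1. C_x = 1425/137  [A, B, C are collinear ∩ DC ⟂ AB]
2. C_y = 528/137  [A, B, C are collinear ∩ DC ⟂ AB]
   → C = (1425/137, 528/137)
3. G_x = -19/8  [GB · DE = -421/16 ∩ CB · GA = 497/4]
4. G_y = 17/2  [GB · DE = -421/16 ∩ CB · GA = 497/4]
   → G = (-19/8, 17/2)
5. F_x = -71/16  [FA · DC = 0 ∩ GC · BF = -6365/128]
6. F_y = 37/4  [FA · DC = 0 ∩ GC · BF = -6365/128]
   → F = (-71/16, 37/4)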